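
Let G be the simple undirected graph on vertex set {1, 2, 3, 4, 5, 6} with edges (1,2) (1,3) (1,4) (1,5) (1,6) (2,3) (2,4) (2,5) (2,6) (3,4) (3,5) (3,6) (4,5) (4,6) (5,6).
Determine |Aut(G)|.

720

Every vertex has degree 5, so G is the complete graph K_6. Every bijection on the vertex set is an automorphism of K_6; hence Aut(K_6) ≅ S_6, order 720.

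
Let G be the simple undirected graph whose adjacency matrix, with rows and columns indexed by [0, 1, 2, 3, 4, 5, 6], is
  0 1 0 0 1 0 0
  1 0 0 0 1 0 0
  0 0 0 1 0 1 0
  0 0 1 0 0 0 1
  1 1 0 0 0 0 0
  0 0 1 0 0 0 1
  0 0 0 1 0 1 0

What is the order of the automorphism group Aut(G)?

48

G has two connected components, {2, 3, 5, 6} and {0, 1, 4}; each is 2-regular, so G = C_4 ⊔ C_3. No automorphism exchanges components of different sizes, hence Aut(G) is the direct product D_3 × D_4, order 48.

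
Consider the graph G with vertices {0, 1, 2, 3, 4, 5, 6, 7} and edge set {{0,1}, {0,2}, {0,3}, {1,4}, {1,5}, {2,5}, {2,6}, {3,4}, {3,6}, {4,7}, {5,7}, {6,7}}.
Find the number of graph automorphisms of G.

G is 3-regular and bipartite on 2^3 = 8 vertices with girth 4; it is the hypercube graph Q_3. Aut(Q_3) consists of the signed permutations of the 3 coordinate axes: 3! permutations times 2^3 sign flips, so |Aut| = 2^3·3! = 48.

48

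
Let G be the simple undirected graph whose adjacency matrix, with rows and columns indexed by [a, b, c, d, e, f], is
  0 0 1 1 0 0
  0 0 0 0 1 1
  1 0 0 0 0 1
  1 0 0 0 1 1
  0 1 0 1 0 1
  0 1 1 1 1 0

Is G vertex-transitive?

Vertex f is the only vertex of degree 4, so every automorphism fixes it; G is not vertex-transitive.

No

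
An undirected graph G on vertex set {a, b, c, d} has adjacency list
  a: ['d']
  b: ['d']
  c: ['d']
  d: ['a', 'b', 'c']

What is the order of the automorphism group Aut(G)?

6

Vertex d has degree 3 and every other vertex has degree 1, so G is the star K_{1,3} with centre d. The 3 leaves are pairwise interchangeable while the centre is fixed, giving Aut(G) = S_3.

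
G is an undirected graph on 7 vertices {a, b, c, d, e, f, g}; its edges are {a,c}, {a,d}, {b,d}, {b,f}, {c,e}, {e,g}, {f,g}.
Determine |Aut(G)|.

14

G is 2-regular and connected on 7 vertices, i.e. the cycle C_7. The automorphisms of the 7-cycle are exactly the symmetries of a regular 7-gon: the dihedral group D_7, |D_7| = 14.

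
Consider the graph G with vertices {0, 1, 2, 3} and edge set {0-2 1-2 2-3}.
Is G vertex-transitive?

Vertex 2 is the only vertex of degree 3, so every automorphism fixes it; G is not vertex-transitive.

No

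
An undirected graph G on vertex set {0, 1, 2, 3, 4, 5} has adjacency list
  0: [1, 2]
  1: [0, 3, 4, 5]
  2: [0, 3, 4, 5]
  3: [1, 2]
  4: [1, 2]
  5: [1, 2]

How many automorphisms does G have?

The vertices split by degree into {1, 2} (degree 4) and {0, 3, 4, 5} (degree 2); every edge runs between the two parts, so G is the complete bipartite graph K_{2,4}. Automorphisms preserve the bipartition setwise (since the parts differ in size) and act as S_2 × S_4 within it; |Aut| = 48.

48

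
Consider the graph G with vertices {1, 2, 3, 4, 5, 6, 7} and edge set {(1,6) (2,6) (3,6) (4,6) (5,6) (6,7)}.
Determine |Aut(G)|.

Vertex 6 has degree 6 and every other vertex has degree 1, so G is the star K_{1,6} with centre 6. The 6 leaves are pairwise interchangeable while the centre is fixed, giving Aut(G) = S_6.

720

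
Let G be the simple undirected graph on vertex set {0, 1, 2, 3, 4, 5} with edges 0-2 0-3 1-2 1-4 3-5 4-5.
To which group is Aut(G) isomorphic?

G is 2-regular and connected on 6 vertices, i.e. the cycle C_6. The automorphisms of the 6-cycle are exactly the symmetries of a regular 6-gon: the dihedral group D_6, |D_6| = 12.

D_6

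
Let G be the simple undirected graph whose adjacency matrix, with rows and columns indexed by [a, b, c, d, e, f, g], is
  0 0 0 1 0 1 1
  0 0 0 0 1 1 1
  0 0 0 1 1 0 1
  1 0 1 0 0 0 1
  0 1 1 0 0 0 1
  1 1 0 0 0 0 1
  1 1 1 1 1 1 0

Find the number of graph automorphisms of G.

12

Vertex g is the unique vertex of degree 6; the remaining 6 vertices each have degree 3 and induce a cycle, so G is the wheel on 7 vertices with hub g. With the hub fixed, the remaining symmetry is that of the rim cycle C_6, giving the dihedral group D_6.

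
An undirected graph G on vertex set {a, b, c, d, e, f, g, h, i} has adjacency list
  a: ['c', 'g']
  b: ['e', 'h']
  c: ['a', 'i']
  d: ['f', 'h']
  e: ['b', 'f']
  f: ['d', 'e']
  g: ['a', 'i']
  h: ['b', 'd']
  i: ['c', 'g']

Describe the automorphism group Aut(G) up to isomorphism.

G has two connected components, {b, d, e, f, h} and {a, c, g, i}; each is 2-regular, so G = C_5 ⊔ C_4. No automorphism exchanges components of different sizes, hence Aut(G) is the direct product D_5 × D_4, order 80.

D_5 × D_4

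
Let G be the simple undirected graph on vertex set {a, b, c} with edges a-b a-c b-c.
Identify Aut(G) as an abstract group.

All 3 vertices are pairwise adjacent: G = K_3. Any permutation of the 3 vertices preserves K_3, so Aut(K_3) = S_3 of order 3! = 6.

S_3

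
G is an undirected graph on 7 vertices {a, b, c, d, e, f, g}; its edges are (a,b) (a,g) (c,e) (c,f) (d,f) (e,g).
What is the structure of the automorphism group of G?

The degree sequence is [2, 1, 2, 1, 2, 2, 2]; the two degree-1 vertices b and d are the ends of a path, so G = P_7. A path has exactly one nontrivial symmetry — reversal — giving Aut(G) of order 2.

the cyclic group of order 2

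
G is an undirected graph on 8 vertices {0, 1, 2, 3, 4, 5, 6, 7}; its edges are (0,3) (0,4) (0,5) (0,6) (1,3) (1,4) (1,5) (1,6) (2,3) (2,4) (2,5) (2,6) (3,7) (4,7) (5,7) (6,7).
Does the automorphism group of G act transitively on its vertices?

G is 4-regular and bipartite with parts {0, 1, 2, 7} and {3, 4, 5, 6} (each part is independent and every cross-pair is an edge), so G = K_{4,4}. Each part can be permuted independently (S_4 × S_4) and the two equal-size parts can also be swapped, giving (S_4 × S_4) ⋊ Z_2 of order 2·(4!)² = 1152. This group acts transitively on the 8 vertices.

Yes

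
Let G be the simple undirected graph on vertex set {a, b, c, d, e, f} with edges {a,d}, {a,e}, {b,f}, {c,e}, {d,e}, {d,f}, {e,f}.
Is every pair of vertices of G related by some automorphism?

Vertex a is the only vertex of degree 2, so every automorphism fixes it; G is not vertex-transitive.

No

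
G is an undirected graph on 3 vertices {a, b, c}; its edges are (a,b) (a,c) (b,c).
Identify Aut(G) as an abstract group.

All 3 vertices are pairwise adjacent: G = K_3. Any permutation of the 3 vertices preserves K_3, so Aut(K_3) = S_3 of order 3! = 6.

S_3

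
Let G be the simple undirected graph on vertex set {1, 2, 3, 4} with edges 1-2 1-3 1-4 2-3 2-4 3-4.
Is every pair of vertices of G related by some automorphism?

All 4 vertices are pairwise adjacent: G = K_4. Every bijection on the vertex set is an automorphism of K_4; hence Aut(K_4) ≅ S_4, order 24. Under this action every vertex can be carried to every other, so G is vertex-transitive.

Yes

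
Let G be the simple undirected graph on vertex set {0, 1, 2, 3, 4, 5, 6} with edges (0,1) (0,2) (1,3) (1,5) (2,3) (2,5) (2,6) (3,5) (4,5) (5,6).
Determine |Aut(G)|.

Degrees alone do not determine every vertex (e.g. 0 and 6 both have degree 2), but their neighbour-degree multisets differ: N(0) has degrees [3, 4] while N(6) has degrees [4, 5]. Repeating this refinement separates all vertices, so the only automorphism is the identity.

1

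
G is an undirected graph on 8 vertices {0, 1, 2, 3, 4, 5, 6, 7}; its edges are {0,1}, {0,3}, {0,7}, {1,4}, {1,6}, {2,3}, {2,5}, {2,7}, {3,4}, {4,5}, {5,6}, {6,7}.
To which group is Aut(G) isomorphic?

G is 3-regular and bipartite on 2^3 = 8 vertices with girth 4; it is the hypercube graph Q_3. The symmetry group of the 3-cube is the hyperoctahedral group B_3 = Z_2 ≀ S_3, of order 2^3·3! = 48.

the hyperoctahedral group B_3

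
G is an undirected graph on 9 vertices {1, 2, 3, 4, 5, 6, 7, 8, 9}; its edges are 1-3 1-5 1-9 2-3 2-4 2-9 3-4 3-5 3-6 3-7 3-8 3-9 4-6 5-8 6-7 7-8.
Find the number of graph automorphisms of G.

Vertex 3 is the unique vertex of degree 8; the remaining 8 vertices each have degree 3 and induce a cycle, so G is the wheel on 9 vertices with hub 3. Every automorphism fixes the hub and acts on the rim 8-cycle, so Aut(G) ≅ Aut(C_8) = D_8 of order 16.

16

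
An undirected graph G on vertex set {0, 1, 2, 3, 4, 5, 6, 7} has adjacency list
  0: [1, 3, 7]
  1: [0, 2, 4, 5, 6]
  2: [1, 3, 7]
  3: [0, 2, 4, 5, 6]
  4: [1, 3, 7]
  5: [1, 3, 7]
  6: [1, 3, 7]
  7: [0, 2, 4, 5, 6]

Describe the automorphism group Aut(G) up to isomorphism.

The vertices split by degree into {1, 3, 7} (degree 5) and {0, 2, 4, 5, 6} (degree 3); every edge runs between the two parts, so G is the complete bipartite graph K_{3,5}. The parts have unequal sizes, so no automorphism swaps them; each part is permuted independently, giving S_5 × S_3 of order 5!·3! = 720.

S_5 × S_3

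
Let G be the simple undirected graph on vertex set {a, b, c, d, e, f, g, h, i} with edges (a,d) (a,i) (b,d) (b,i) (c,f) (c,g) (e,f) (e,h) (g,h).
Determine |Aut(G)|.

G has two connected components, {c, e, f, g, h} and {a, b, d, i}; each is 2-regular, so G = C_5 ⊔ C_4. No automorphism exchanges components of different sizes, hence Aut(G) is the direct product D_4 × D_5, order 80.

80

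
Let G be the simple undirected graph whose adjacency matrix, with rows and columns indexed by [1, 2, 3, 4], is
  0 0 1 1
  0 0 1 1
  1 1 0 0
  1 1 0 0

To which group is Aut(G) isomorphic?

the hyperoctahedral group B_2

G is 2-regular and bipartite on 2^2 = 4 vertices with girth 4; it is the hypercube graph Q_2. Aut(Q_2) consists of the signed permutations of the 2 coordinate axes: 2! permutations times 2^2 sign flips, so |Aut| = 2^2·2! = 8.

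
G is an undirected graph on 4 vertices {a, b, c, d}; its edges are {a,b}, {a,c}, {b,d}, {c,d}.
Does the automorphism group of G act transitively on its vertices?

G is 2-regular and bipartite on 2^2 = 4 vertices with girth 4; it is the hypercube graph Q_2. The symmetry group of the 2-cube is the hyperoctahedral group B_2 = Z_2 ≀ S_2, of order 2^2·2! = 8. This group acts transitively on the 4 vertices.

Yes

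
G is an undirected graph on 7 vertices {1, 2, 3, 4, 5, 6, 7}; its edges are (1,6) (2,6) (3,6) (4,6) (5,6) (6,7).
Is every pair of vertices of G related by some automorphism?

Vertex 6 is the only vertex of degree 6, so every automorphism fixes it; G is not vertex-transitive.

No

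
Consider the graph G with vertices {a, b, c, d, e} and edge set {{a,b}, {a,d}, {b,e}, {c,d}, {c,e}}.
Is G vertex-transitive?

Yes

G is 2-regular and connected on 5 vertices, i.e. the cycle C_5. The automorphisms of the 5-cycle are exactly the symmetries of a regular 5-gon: the dihedral group D_5, |D_5| = 10. This group acts transitively on the 5 vertices.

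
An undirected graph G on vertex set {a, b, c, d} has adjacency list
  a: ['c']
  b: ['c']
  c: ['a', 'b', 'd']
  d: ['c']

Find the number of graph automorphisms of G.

6

Vertex c has degree 3 and every other vertex has degree 1, so G is the star K_{1,3} with centre c. Any automorphism fixes the centre and permutes the 3 leaves freely, so Aut(G) ≅ S_3 of order 3! = 6.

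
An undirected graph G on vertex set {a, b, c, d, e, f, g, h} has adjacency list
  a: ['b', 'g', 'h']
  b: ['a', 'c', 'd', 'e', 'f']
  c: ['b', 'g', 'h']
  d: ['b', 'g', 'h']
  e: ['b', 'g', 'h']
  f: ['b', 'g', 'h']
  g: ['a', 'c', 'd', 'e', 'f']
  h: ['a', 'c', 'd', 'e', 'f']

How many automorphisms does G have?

720

The vertices split by degree into {b, g, h} (degree 5) and {a, c, d, e, f} (degree 3); every edge runs between the two parts, so G is the complete bipartite graph K_{3,5}. Automorphisms preserve the bipartition setwise (since the parts differ in size) and act as S_3 × S_5 within it; |Aut| = 720.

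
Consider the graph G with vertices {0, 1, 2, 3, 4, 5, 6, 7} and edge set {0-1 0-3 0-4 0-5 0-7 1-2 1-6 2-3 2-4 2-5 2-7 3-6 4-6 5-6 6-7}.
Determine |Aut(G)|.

The vertices split by degree into {0, 2, 6} (degree 5) and {1, 3, 4, 5, 7} (degree 3); every edge runs between the two parts, so G is the complete bipartite graph K_{3,5}. Automorphisms preserve the bipartition setwise (since the parts differ in size) and act as S_3 × S_5 within it; |Aut| = 720.

720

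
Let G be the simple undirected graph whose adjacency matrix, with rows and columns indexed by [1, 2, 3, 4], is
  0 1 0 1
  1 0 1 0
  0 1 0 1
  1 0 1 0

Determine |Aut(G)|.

G is 2-regular and bipartite on 2^2 = 4 vertices with girth 4; it is the hypercube graph Q_2. Aut(Q_2) consists of the signed permutations of the 2 coordinate axes: 2! permutations times 2^2 sign flips, so |Aut| = 2^2·2! = 8.

8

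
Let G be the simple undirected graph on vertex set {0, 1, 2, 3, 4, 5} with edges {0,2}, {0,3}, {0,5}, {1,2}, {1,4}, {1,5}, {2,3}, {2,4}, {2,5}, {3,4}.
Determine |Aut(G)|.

10

Vertex 2 is the unique vertex of degree 5; the remaining 5 vertices each have degree 3 and induce a cycle, so G is the wheel on 6 vertices with hub 2. Every automorphism fixes the hub and acts on the rim 5-cycle, so Aut(G) ≅ Aut(C_5) = D_5 of order 10.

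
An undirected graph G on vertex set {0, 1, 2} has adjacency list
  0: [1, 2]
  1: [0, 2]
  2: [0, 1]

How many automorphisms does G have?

All 3 vertices are pairwise adjacent: G = K_3. Every bijection on the vertex set is an automorphism of K_3; hence Aut(K_3) ≅ S_3, order 6.

6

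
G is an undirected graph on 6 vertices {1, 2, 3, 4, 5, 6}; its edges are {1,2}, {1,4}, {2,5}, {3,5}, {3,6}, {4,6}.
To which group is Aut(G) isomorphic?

Every vertex has degree 2 and the graph is connected, so G is the 6-cycle C_6. C_6 has 6 rotations and 6 reflections, so Aut(C_6) ≅ D_6 of order 12.

the dihedral group of order 12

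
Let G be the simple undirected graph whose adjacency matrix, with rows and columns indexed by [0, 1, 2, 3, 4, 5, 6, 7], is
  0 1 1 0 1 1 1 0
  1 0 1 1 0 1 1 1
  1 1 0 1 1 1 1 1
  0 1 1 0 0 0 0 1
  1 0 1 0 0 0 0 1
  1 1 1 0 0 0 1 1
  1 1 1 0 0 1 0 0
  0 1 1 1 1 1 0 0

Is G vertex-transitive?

Vertex 1 is the only vertex of degree 6, so every automorphism fixes it; G is not vertex-transitive.

No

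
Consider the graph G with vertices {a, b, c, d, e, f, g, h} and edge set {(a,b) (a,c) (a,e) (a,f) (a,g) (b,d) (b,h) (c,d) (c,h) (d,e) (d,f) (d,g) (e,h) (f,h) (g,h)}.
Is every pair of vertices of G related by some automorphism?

No

Automorphisms preserve degree, but G has vertices of degree 3 and vertices of degree 5; no automorphism maps one to the other, so G is not vertex-transitive.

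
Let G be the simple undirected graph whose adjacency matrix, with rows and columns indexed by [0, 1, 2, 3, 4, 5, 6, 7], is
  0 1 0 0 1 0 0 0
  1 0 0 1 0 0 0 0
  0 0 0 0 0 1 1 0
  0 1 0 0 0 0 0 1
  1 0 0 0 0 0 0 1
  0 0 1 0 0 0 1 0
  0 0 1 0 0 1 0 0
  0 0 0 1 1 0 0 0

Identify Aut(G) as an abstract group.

G has two connected components, {0, 1, 3, 4, 7} and {2, 5, 6}; each is 2-regular, so G = C_5 ⊔ C_3. The components are non-isomorphic (different sizes), so Aut(G) = Aut(C_5) × Aut(C_3) = D_5 × D_3 of order 10·6 = 60.

D_5 × D_3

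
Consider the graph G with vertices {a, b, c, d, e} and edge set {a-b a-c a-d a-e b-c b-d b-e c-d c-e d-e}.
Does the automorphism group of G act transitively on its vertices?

Yes

Every vertex has degree 4, so G is the complete graph K_5. Any permutation of the 5 vertices preserves K_5, so Aut(K_5) = S_5 of order 5! = 120. Under this action every vertex can be carried to every other, so G is vertex-transitive.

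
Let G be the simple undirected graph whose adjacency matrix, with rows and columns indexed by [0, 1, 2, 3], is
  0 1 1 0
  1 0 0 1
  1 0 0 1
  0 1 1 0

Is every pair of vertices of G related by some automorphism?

Every vertex has degree 2 and the graph is connected, so G is the 4-cycle C_4. The automorphisms of the 4-cycle are exactly the symmetries of a regular 4-gon: the dihedral group D_4, |D_4| = 8. This group acts transitively on the 4 vertices.

Yes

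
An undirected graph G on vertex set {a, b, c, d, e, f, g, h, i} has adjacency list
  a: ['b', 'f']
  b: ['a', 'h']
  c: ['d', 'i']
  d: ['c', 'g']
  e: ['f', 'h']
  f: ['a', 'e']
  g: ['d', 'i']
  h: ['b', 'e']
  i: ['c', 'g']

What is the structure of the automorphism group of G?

D_5 × D_4

G has two connected components, {a, b, e, f, h} and {c, d, g, i}; each is 2-regular, so G = C_5 ⊔ C_4. The components are non-isomorphic (different sizes), so Aut(G) = Aut(C_5) × Aut(C_4) = D_5 × D_4 of order 10·8 = 80.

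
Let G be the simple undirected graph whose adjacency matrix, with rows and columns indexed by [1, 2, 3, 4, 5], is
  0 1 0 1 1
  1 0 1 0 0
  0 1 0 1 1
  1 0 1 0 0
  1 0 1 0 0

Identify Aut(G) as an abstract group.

The vertices split by degree into {1, 3} (degree 3) and {2, 4, 5} (degree 2); every edge runs between the two parts, so G is the complete bipartite graph K_{2,3}. The parts have unequal sizes, so no automorphism swaps them; each part is permuted independently, giving S_3 × S_2 of order 3!·2! = 12.

S_3 × S_2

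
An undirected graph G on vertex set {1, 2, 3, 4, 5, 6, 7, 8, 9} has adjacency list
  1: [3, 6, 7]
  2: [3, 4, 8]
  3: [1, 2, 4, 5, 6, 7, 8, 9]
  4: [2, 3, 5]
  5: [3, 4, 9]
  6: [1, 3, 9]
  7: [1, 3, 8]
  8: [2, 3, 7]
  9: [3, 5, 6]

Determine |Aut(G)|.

Vertex 3 is the unique vertex of degree 8; the remaining 8 vertices each have degree 3 and induce a cycle, so G is the wheel on 9 vertices with hub 3. Every automorphism fixes the hub and acts on the rim 8-cycle, so Aut(G) ≅ Aut(C_8) = D_8 of order 16.

16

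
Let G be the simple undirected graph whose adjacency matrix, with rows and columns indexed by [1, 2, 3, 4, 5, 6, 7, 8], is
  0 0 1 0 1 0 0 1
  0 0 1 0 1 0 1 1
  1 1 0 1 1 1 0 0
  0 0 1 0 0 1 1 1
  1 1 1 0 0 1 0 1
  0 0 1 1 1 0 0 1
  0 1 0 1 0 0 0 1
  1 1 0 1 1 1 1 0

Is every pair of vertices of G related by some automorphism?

Vertex 8 is the only vertex of degree 6, so every automorphism fixes it; G is not vertex-transitive.

No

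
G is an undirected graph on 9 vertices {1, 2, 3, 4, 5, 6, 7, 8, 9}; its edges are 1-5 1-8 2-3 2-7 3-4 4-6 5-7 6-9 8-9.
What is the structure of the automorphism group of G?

G is 2-regular and connected on 9 vertices, i.e. the cycle C_9. The automorphisms of the 9-cycle are exactly the symmetries of a regular 9-gon: the dihedral group D_9, |D_9| = 18.

D_9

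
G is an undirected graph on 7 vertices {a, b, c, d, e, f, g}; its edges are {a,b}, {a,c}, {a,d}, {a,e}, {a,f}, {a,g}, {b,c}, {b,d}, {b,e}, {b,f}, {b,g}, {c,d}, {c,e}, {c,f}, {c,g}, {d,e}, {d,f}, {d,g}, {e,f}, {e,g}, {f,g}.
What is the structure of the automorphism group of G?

the symmetric group on 7 letters

Every vertex has degree 6, so G is the complete graph K_7. Every bijection on the vertex set is an automorphism of K_7; hence Aut(K_7) ≅ S_7, order 5040.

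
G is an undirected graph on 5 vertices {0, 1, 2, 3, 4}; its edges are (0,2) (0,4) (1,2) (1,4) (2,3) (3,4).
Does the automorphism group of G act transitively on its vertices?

Automorphisms preserve degree, but G has vertices of degree 2 and vertices of degree 3; no automorphism maps one to the other, so G is not vertex-transitive.

No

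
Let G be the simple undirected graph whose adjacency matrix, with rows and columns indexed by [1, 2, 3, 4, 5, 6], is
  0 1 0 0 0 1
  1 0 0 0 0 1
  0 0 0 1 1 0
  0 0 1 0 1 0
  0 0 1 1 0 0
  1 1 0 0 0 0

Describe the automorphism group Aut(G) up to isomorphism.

G has two connected components, {1, 2, 6} and {3, 4, 5}; each is 2-regular, so G = C_3 ⊔ C_3. Aut of a disjoint union of two copies of C_3 is the wreath product D_3 ≀ Z_2, of order 2·6² = 72.

(D_3 × D_3) ⋊ Z_2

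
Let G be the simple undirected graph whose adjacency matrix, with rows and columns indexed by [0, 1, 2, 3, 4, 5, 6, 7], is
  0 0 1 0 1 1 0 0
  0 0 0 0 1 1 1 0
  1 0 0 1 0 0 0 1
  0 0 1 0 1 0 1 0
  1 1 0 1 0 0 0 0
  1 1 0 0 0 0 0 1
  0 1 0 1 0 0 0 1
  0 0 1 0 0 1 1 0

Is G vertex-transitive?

Yes

G is 3-regular and bipartite on 2^3 = 8 vertices with girth 4; it is the hypercube graph Q_3. The symmetry group of the 3-cube is the hyperoctahedral group B_3 = Z_2 ≀ S_3, of order 2^3·3! = 48. This group acts transitively on the 8 vertices.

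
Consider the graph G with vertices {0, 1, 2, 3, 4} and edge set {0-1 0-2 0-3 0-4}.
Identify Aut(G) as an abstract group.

the symmetric group on 4 letters

Vertex 0 has degree 4 and every other vertex has degree 1, so G is the star K_{1,4} with centre 0. Any automorphism fixes the centre and permutes the 4 leaves freely, so Aut(G) ≅ S_4 of order 4! = 24.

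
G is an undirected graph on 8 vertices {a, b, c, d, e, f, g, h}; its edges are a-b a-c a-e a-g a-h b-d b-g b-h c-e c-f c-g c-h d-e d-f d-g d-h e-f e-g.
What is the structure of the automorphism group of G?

The degree sequence is [5, 4, 5, 5, 5, 3, 5, 4]. Checking the degree-preserving permutations of the vertex set shows that none except the identity preserves every edge, so Aut(G) is trivial.

{e}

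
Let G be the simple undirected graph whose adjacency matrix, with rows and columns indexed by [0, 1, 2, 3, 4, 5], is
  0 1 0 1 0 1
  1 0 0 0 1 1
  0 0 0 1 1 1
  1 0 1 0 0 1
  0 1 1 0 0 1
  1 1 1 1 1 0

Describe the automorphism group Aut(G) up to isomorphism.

the dihedral group of order 10

Vertex 5 is the unique vertex of degree 5; the remaining 5 vertices each have degree 3 and induce a cycle, so G is the wheel on 6 vertices with hub 5. With the hub fixed, the remaining symmetry is that of the rim cycle C_5, giving the dihedral group D_5.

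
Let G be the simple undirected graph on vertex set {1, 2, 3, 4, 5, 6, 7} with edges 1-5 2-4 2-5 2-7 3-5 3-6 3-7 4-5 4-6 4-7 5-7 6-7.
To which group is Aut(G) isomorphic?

Degrees alone do not determine every vertex (e.g. 2 and 3 both have degree 3), but their neighbour-degree multisets differ: N(2) has degrees [4, 5, 5] while N(3) has degrees [3, 5, 5]. Repeating this refinement separates all vertices, so the only automorphism is the identity.

the trivial group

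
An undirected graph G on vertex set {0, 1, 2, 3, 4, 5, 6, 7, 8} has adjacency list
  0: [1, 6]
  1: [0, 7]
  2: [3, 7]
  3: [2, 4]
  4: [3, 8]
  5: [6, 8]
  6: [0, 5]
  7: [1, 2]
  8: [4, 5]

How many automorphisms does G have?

18

G is 2-regular and connected on 9 vertices, i.e. the cycle C_9. The automorphisms of the 9-cycle are exactly the symmetries of a regular 9-gon: the dihedral group D_9, |D_9| = 18.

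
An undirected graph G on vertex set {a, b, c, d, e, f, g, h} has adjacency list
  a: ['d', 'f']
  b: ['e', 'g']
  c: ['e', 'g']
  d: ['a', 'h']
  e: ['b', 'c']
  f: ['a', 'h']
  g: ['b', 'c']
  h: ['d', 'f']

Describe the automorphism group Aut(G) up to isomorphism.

G has two connected components, {b, c, e, g} and {a, d, f, h}; each is 2-regular, so G = C_4 ⊔ C_4. Aut of a disjoint union of two copies of C_4 is the wreath product D_4 ≀ Z_2, of order 2·8² = 128.

(D_4 × D_4) ⋊ Z_2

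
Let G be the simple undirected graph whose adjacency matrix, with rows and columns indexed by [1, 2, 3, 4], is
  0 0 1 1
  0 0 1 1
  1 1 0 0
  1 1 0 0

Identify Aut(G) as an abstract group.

G is 2-regular and bipartite on 2^2 = 4 vertices with girth 4; it is the hypercube graph Q_2. Aut(Q_2) consists of the signed permutations of the 2 coordinate axes: 2! permutations times 2^2 sign flips, so |Aut| = 2^2·2! = 8.

D_4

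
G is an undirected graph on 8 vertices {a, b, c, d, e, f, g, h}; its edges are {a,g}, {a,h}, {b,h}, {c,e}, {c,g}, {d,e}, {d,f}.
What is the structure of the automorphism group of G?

The degree sequence is [2, 1, 2, 2, 2, 1, 2, 2]; the two degree-1 vertices b and f are the ends of a path, so G = P_8. The only nontrivial automorphism of a path is the end-to-end reflection, so Aut(G) ≅ Z_2.

C_2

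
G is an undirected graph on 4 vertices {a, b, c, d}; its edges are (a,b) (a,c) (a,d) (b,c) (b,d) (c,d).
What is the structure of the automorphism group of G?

S_4

Every vertex has degree 3, so G is the complete graph K_4. Every bijection on the vertex set is an automorphism of K_4; hence Aut(K_4) ≅ S_4, order 24.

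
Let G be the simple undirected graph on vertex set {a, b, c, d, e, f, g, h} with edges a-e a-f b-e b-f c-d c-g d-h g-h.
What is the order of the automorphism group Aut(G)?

G has two connected components, {a, b, e, f} and {c, d, g, h}; each is 2-regular, so G = C_4 ⊔ C_4. With two isomorphic components, Aut(G) = Aut(C_4) ≀ S_2 = (D_4 × D_4) ⋊ Z_2: permute each cycle by D_4, then optionally swap the two cycles. Order 2·(2·4)² = 128.

128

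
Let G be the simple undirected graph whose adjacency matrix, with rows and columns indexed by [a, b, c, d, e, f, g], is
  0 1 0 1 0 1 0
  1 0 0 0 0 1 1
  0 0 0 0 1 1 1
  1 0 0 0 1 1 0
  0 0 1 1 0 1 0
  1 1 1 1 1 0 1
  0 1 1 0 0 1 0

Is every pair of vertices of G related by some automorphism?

No

Vertex f is the only vertex of degree 6, so every automorphism fixes it; G is not vertex-transitive.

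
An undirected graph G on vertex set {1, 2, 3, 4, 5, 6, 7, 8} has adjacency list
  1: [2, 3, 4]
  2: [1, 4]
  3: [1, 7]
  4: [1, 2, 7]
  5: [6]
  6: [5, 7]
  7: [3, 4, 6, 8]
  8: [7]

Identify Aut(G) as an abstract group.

Degrees alone do not determine every vertex (e.g. 1 and 4 both have degree 3), but their neighbour-degree multisets differ: N(1) has degrees [2, 2, 3] while N(4) has degrees [2, 3, 4]. Repeating this refinement separates all vertices, so the only automorphism is the identity.

{e}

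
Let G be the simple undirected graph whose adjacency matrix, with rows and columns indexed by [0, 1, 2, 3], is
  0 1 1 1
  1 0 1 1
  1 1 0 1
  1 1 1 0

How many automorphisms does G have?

24

Every vertex has degree 3, so G is the complete graph K_4. Any permutation of the 4 vertices preserves K_4, so Aut(K_4) = S_4 of order 4! = 24.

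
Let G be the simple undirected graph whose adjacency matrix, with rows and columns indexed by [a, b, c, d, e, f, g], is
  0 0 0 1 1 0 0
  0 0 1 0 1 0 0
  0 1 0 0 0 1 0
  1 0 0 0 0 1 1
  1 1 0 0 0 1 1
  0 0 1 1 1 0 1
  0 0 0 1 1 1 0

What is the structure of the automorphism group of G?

The degree sequence is [2, 2, 2, 3, 4, 4, 3]. Checking the degree-preserving permutations of the vertex set shows that none except the identity preserves every edge, so Aut(G) is trivial.

{e}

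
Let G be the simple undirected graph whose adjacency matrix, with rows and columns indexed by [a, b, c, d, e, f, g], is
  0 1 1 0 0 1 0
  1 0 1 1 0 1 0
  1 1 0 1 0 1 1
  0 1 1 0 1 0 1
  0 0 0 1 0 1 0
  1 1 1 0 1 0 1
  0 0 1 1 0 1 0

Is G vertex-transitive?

No

Vertex e is the only vertex of degree 2, so every automorphism fixes it; G is not vertex-transitive.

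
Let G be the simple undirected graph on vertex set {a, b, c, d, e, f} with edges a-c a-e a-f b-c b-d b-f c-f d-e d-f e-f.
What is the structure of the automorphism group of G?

Vertex f is the unique vertex of degree 5; the remaining 5 vertices each have degree 3 and induce a cycle, so G is the wheel on 6 vertices with hub f. With the hub fixed, the remaining symmetry is that of the rim cycle C_5, giving the dihedral group D_5.

D_5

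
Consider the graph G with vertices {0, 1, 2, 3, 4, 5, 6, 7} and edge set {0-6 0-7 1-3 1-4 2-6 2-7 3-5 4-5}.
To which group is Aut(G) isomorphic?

D_4 ≀ Z_2

G has two connected components, {1, 3, 4, 5} and {0, 2, 6, 7}; each is 2-regular, so G = C_4 ⊔ C_4. With two isomorphic components, Aut(G) = Aut(C_4) ≀ S_2 = (D_4 × D_4) ⋊ Z_2: permute each cycle by D_4, then optionally swap the two cycles. Order 2·(2·4)² = 128.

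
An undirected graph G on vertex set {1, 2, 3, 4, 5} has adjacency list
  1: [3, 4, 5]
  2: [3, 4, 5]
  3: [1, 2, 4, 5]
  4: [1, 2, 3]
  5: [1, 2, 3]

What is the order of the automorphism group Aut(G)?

Vertex 3 is the unique vertex of degree 4; the remaining 4 vertices each have degree 3 and induce a cycle, so G is the wheel on 5 vertices with hub 3. Every automorphism fixes the hub and acts on the rim 4-cycle, so Aut(G) ≅ Aut(C_4) = D_4 of order 8.

8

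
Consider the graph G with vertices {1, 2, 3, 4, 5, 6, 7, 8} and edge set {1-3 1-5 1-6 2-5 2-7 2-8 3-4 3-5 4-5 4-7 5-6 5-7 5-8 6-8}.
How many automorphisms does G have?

Vertex 5 is the unique vertex of degree 7; the remaining 7 vertices each have degree 3 and induce a cycle, so G is the wheel on 8 vertices with hub 5. With the hub fixed, the remaining symmetry is that of the rim cycle C_7, giving the dihedral group D_7.

14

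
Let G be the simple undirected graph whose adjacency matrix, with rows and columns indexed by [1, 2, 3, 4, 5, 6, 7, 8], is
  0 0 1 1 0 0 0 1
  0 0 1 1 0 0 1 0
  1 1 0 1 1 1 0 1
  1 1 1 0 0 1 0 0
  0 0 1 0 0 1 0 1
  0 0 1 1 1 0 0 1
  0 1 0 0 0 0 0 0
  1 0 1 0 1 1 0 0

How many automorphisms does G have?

The degree sequence is [3, 3, 6, 4, 3, 4, 1, 4]. Checking the degree-preserving permutations of the vertex set shows that none except the identity preserves every edge, so Aut(G) is trivial.

1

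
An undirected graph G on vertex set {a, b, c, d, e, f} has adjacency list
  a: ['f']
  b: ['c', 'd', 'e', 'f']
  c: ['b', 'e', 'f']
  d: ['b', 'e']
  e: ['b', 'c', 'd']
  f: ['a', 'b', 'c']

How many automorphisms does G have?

Degrees alone do not determine every vertex (e.g. c and e both have degree 3), but their neighbour-degree multisets differ: N(c) has degrees [3, 3, 4] while N(e) has degrees [2, 3, 4]. Repeating this refinement separates all vertices, so the only automorphism is the identity.

1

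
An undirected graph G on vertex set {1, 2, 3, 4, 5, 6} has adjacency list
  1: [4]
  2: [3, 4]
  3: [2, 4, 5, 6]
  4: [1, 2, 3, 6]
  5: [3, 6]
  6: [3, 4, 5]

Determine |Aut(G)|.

1

Degrees alone do not determine every vertex (e.g. 2 and 5 both have degree 2), but their neighbour-degree multisets differ: N(2) has degrees [4, 4] while N(5) has degrees [3, 4]. Repeating this refinement separates all vertices, so the only automorphism is the identity.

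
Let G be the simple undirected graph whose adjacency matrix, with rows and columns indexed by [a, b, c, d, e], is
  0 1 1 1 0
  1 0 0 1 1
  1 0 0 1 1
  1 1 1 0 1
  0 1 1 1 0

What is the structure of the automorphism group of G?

the dihedral group of order 8

Vertex d is the unique vertex of degree 4; the remaining 4 vertices each have degree 3 and induce a cycle, so G is the wheel on 5 vertices with hub d. With the hub fixed, the remaining symmetry is that of the rim cycle C_4, giving the dihedral group D_4.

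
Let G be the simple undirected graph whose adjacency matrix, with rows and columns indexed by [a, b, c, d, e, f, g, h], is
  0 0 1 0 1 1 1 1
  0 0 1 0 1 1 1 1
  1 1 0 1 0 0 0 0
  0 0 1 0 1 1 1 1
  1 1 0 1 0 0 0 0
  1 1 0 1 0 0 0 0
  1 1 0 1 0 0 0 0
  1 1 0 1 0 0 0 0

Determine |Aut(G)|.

The vertices split by degree into {a, b, d} (degree 5) and {c, e, f, g, h} (degree 3); every edge runs between the two parts, so G is the complete bipartite graph K_{3,5}. The parts have unequal sizes, so no automorphism swaps them; each part is permuted independently, giving S_5 × S_3 of order 5!·3! = 720.

720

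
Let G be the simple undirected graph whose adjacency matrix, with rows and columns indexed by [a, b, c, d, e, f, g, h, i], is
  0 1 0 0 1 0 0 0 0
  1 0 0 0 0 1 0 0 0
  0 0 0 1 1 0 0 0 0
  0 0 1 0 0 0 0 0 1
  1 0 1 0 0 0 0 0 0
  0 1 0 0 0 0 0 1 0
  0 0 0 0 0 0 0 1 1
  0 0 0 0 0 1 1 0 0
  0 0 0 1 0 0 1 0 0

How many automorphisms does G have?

Every vertex has degree 2 and the graph is connected, so G is the 9-cycle C_9. The automorphisms of the 9-cycle are exactly the symmetries of a regular 9-gon: the dihedral group D_9, |D_9| = 18.

18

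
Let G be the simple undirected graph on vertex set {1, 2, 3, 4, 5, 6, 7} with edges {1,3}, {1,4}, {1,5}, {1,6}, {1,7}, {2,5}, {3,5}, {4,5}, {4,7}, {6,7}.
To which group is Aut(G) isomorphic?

1

Degrees alone do not determine every vertex (e.g. 3 and 6 both have degree 2), but their neighbour-degree multisets differ: N(3) has degrees [4, 5] while N(6) has degrees [3, 5]. Repeating this refinement separates all vertices, so the only automorphism is the identity.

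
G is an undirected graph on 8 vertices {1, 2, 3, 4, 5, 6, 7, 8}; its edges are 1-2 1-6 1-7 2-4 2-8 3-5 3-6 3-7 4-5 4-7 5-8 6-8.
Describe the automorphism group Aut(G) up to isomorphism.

G is 3-regular and bipartite on 2^3 = 8 vertices with girth 4; it is the hypercube graph Q_3. Aut(Q_3) consists of the signed permutations of the 3 coordinate axes: 3! permutations times 2^3 sign flips, so |Aut| = 2^3·3! = 48.

Z_2^3 ⋊ S_3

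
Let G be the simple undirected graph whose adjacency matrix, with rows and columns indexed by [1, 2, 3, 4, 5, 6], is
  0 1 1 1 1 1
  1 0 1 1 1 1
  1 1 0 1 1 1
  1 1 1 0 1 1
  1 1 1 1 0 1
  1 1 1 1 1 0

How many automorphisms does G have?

720

Every vertex has degree 5, so G is the complete graph K_6. Every bijection on the vertex set is an automorphism of K_6; hence Aut(K_6) ≅ S_6, order 720.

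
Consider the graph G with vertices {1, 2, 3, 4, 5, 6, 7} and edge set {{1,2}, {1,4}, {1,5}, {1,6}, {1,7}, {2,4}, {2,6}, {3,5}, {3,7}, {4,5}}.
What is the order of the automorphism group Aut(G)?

1

The degree sequence is [5, 3, 2, 3, 3, 2, 2]. Checking the degree-preserving permutations of the vertex set shows that none except the identity preserves every edge, so Aut(G) is trivial.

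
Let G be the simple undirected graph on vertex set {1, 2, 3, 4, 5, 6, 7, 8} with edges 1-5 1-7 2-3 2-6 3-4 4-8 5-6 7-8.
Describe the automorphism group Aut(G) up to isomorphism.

D_8

G is 2-regular and connected on 8 vertices, i.e. the cycle C_8. The automorphisms of the 8-cycle are exactly the symmetries of a regular 8-gon: the dihedral group D_8, |D_8| = 16.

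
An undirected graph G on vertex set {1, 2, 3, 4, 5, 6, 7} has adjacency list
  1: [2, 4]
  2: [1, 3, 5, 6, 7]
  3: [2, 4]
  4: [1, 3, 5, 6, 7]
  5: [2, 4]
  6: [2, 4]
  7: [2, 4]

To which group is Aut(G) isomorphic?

The vertices split by degree into {2, 4} (degree 5) and {1, 3, 5, 6, 7} (degree 2); every edge runs between the two parts, so G is the complete bipartite graph K_{2,5}. The parts have unequal sizes, so no automorphism swaps them; each part is permuted independently, giving S_2 × S_5 of order 2!·5! = 240.

S_2 × S_5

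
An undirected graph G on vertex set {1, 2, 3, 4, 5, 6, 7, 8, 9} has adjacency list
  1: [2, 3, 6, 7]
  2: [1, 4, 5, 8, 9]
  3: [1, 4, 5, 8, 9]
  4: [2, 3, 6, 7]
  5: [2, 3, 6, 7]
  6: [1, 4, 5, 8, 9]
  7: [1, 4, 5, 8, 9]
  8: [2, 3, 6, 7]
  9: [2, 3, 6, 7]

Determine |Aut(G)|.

2880

The vertices split by degree into {2, 3, 6, 7} (degree 5) and {1, 4, 5, 8, 9} (degree 4); every edge runs between the two parts, so G is the complete bipartite graph K_{4,5}. The parts have unequal sizes, so no automorphism swaps them; each part is permuted independently, giving S_4 × S_5 of order 4!·5! = 2880.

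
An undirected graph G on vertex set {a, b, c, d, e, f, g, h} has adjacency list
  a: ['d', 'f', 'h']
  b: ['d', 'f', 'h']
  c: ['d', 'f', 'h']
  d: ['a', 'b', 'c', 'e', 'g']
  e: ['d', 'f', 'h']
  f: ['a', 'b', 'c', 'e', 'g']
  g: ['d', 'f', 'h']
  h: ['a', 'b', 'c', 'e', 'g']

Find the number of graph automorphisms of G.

720

The vertices split by degree into {d, f, h} (degree 5) and {a, b, c, e, g} (degree 3); every edge runs between the two parts, so G is the complete bipartite graph K_{3,5}. The parts have unequal sizes, so no automorphism swaps them; each part is permuted independently, giving S_3 × S_5 of order 3!·5! = 720.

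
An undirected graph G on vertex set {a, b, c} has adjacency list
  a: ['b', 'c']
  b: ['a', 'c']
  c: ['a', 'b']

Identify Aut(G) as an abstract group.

Every vertex has degree 2, so G is the complete graph K_3. Any permutation of the 3 vertices preserves K_3, so Aut(K_3) = S_3 of order 3! = 6.

the symmetric group on 3 letters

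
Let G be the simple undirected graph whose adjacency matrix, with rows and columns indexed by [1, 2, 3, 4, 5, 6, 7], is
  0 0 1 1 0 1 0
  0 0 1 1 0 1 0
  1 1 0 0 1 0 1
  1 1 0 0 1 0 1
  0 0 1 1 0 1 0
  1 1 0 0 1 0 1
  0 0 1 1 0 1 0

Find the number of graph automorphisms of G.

The vertices split by degree into {3, 4, 6} (degree 4) and {1, 2, 5, 7} (degree 3); every edge runs between the two parts, so G is the complete bipartite graph K_{3,4}. Automorphisms preserve the bipartition setwise (since the parts differ in size) and act as S_3 × S_4 within it; |Aut| = 144.

144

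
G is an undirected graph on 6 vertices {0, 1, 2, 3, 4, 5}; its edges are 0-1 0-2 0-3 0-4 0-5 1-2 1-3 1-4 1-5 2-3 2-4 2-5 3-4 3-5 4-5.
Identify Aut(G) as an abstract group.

S_6

All 6 vertices are pairwise adjacent: G = K_6. Any permutation of the 6 vertices preserves K_6, so Aut(K_6) = S_6 of order 6! = 720.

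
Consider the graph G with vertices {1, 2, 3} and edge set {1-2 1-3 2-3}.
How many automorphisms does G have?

6

All 3 vertices are pairwise adjacent: G = K_3. Any permutation of the 3 vertices preserves K_3, so Aut(K_3) = S_3 of order 3! = 6.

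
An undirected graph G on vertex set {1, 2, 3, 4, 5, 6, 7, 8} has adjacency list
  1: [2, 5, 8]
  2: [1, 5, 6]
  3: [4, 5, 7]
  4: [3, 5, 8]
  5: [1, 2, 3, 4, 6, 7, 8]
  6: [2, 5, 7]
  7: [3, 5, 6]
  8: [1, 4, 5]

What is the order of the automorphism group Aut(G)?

Vertex 5 is the unique vertex of degree 7; the remaining 7 vertices each have degree 3 and induce a cycle, so G is the wheel on 8 vertices with hub 5. With the hub fixed, the remaining symmetry is that of the rim cycle C_7, giving the dihedral group D_7.

14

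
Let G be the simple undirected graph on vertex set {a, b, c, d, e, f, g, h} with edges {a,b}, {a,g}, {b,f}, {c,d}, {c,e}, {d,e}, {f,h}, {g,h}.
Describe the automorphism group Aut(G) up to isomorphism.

D_3 × D_5

G has two connected components, {a, b, f, g, h} and {c, d, e}; each is 2-regular, so G = C_5 ⊔ C_3. No automorphism exchanges components of different sizes, hence Aut(G) is the direct product D_3 × D_5, order 60.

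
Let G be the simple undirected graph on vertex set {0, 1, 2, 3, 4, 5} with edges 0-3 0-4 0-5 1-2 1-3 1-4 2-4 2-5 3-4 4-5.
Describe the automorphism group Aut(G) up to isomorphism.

D_5

Vertex 4 is the unique vertex of degree 5; the remaining 5 vertices each have degree 3 and induce a cycle, so G is the wheel on 6 vertices with hub 4. With the hub fixed, the remaining symmetry is that of the rim cycle C_5, giving the dihedral group D_5.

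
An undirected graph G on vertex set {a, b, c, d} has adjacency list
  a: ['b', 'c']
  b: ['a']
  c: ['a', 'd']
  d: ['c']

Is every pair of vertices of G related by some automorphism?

Automorphisms preserve degree, but G has vertices of degree 1 and vertices of degree 2; no automorphism maps one to the other, so G is not vertex-transitive.

No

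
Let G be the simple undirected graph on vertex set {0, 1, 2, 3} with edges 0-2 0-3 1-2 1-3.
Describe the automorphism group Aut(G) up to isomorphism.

G is 2-regular and bipartite on 2^2 = 4 vertices with girth 4; it is the hypercube graph Q_2. The symmetry group of the 2-cube is the hyperoctahedral group B_2 = Z_2 ≀ S_2, of order 2^2·2! = 8.

D_4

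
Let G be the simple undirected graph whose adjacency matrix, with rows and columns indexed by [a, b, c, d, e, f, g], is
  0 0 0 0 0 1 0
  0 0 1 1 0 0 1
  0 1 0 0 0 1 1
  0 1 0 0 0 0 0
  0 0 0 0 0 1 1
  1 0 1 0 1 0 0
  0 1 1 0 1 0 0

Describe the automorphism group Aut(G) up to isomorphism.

The degree sequence is [1, 3, 3, 1, 2, 3, 3]. Checking the degree-preserving permutations of the vertex set shows that none except the identity preserves every edge, so Aut(G) is trivial.

the trivial group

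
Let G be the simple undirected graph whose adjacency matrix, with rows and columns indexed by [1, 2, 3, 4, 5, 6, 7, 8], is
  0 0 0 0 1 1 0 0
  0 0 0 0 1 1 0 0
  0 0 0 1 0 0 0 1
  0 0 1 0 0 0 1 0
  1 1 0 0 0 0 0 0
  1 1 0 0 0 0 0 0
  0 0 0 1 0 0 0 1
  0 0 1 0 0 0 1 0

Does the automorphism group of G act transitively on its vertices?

G has two connected components, {3, 4, 7, 8} and {1, 2, 5, 6}; each is 2-regular, so G = C_4 ⊔ C_4. Aut of a disjoint union of two copies of C_4 is the wreath product D_4 ≀ Z_2, of order 2·8² = 128. Under this action every vertex can be carried to every other, so G is vertex-transitive.

Yes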